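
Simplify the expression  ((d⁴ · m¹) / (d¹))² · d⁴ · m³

d^10*m⁵

Inside the bracket: d³ · m¹
Raise to the power 2: d⁶ · m²
Multiply by d⁴ · m³: add exponents.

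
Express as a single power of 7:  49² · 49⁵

7^14

49² = 7^4; 49⁵ = 7^10
Combine exponents: 7^14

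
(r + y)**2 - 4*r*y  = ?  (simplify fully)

(r - y)**2

Expand the square and combine the 4*r*y term.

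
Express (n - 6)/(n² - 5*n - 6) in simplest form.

Factor: n² - 5*n - 6 = (n - 6)·(n + 1)
Cancel the common factor (n - 6).

1/(n + 1)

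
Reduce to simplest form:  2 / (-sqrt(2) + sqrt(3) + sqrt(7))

Group as (sqrt(3) + sqrt(7)) - sqrt(2); multiply by (sqrt(3) + sqrt(7)) + sqrt(2), then rationalise the remaining surd.

(-4*sqrt(2) - sqrt(7) + 3*sqrt(3) + sqrt(42))/5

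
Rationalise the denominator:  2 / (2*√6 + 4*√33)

(-√6 + 2*√33)/126

Multiply numerator and denominator by -2*√6 + 4*√33.
Denominator becomes 504; numerator becomes -4*√6 + 8*√33.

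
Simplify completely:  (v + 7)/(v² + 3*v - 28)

1/(v - 4)

Factor: v² + 3*v - 28 = (v - 4)·(v + 7)
Cancel the common factor (v + 7).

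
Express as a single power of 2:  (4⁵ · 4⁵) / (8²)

2^14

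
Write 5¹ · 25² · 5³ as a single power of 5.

5^8

5¹ = 5^1; 25² = 5^4; 5³ = 5^3
Combine exponents: 5^8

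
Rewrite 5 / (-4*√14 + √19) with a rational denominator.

(-4*√14 - √19)/41

Multiply numerator and denominator by √19 + 4*√14.
Denominator becomes -205; numerator becomes 5*√19 + 20*√14.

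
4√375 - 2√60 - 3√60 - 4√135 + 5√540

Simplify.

28*√15

4√375 = 20*√15; 2√60 = 4*√15; 3√60 = 6*√15; 4√135 = 12*√15; 5√540 = 30*√15
Combine: (20 - 4 - 6 - 12 + 30)·√15 = 28*√15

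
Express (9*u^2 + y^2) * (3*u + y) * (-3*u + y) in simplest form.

-81*u^4 + y^4

(y+(3*u))(y-(3*u)) = -9*u^2 + y^2; continue pairing.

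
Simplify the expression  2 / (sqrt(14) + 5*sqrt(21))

Multiply numerator and denominator by -sqrt(14) + 5*sqrt(21).
Denominator becomes 511; numerator becomes -2*sqrt(14) + 10*sqrt(21).

(-2*sqrt(14) + 10*sqrt(21))/511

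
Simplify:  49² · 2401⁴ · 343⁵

7^35

49² = 7^4; 2401⁴ = 7^16; 343⁵ = 7^15
Combine exponents: 7^35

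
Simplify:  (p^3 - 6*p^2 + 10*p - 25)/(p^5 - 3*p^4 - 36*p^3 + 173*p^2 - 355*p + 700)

1/(p^2 + 3*p - 28)

Factor: p^3 - 6*p^2 + 10*p - 25 = (p - 5)*(p^2 - p + 5);  p^5 - 3*p^4 - 36*p^3 + 173*p^2 - 355*p + 700 = (p - 5)*(p^2 - p + 5)*(p - 4)*(p + 7)
Cancel the common factors (p^2 - p + 5), (p - 5).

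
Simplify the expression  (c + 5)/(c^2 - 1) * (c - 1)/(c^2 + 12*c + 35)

Factor: c^2 - 1 = (c - 1)*(c + 1);  c^2 + 12*c + 35 = (c + 7)*(c + 5)
Cancel the common factors (c + 5), (c - 1).

1/(c^2 + 8*c + 7)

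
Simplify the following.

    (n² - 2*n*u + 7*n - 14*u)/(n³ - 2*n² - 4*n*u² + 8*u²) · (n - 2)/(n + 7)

1/(n + 2*u)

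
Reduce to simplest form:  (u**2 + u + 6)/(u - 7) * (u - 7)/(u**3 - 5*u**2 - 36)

1/(u - 6)

Factor: u**3 - 5*u**2 - 36 = (u**2 + u + 6)*(u - 6)
Cancel the common factors (u**2 + u + 6), (u - 7).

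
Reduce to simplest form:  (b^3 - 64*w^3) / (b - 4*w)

Apply the difference-of-cubes factorisation and cancel (b - 4*w).

b^2 + 4*b*w + 16*w^2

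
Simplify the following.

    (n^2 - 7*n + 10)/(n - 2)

Factor: n^2 - 7*n + 10 = (n - 2)*(n - 5)
Cancel the common factor (n - 2).

n - 5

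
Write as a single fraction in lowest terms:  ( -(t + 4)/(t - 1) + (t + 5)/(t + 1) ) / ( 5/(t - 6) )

(-t² - 3*t + 54)/(5*t² - 5)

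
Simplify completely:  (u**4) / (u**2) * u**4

Quotient: u**2
Multiply by u**4: add exponents.

u**6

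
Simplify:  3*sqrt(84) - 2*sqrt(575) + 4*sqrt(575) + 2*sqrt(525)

10*sqrt(23) + 16*sqrt(21)

3*sqrt(84) = 6*sqrt(21); 2*sqrt(575) = 10*sqrt(23); 4*sqrt(575) = 20*sqrt(23); 2*sqrt(525) = 10*sqrt(21)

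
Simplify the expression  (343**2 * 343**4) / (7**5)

343**2 = 7**6; 343**4 = 7**12; 7**5 = 7**5
Combine exponents: 7**13

7**13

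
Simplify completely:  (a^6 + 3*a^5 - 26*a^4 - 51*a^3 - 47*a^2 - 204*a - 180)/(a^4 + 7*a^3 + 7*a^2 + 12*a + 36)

Factor: a^6 + 3*a^5 - 26*a^4 - 51*a^3 - 47*a^2 - 204*a - 180 = (a^2 - a + 3)*(a + 6)*(a + 2)*(a - 5)*(a + 1);  a^4 + 7*a^3 + 7*a^2 + 12*a + 36 = (a + 2)*(a + 6)*(a^2 - a + 3)
Cancel the common factors (a^2 - a + 3), (a + 6), (a + 2).

a^2 - 4*a - 5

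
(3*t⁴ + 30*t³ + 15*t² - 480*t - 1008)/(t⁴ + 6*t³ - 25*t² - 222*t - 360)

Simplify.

Factor: 3*t⁴ + 30*t³ + 15*t² - 480*t - 1008 = 3·(t + 7)·(t + 3)·(t + 4)·(t - 4);  t⁴ + 6*t³ - 25*t² - 222*t - 360 = (t + 5)·(t - 6)·(t + 4)·(t + 3)
Cancel the common factors (t + 3), (t + 4).

(3*t² + 9*t - 84)/(t² - t - 30)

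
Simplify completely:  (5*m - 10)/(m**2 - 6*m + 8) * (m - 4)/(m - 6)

Factor: 5*m - 10 = 5*(m - 2);  m**2 - 6*m + 8 = (m - 4)*(m - 2)
Cancel the common factors (m - 4), (m - 2).

5/(m - 6)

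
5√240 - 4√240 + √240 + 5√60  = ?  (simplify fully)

5√240 = 20*√15; 4√240 = 16*√15; √240 = 4*√15; 5√60 = 10*√15
Combine: (20 - 16 + 4 + 10)·√15 = 18*√15

18*√15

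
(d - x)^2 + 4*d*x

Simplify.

Expand the square and combine the 4*d*x term.

(d + x)^2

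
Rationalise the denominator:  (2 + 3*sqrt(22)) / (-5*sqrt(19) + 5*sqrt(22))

Multiply numerator and denominator by 5*sqrt(19) + 5*sqrt(22).
Denominator becomes 75; numerator becomes 10*sqrt(19) + 10*sqrt(22) + 15*sqrt(418) + 330.

(2*sqrt(19) + 2*sqrt(22) + 3*sqrt(418) + 66)/15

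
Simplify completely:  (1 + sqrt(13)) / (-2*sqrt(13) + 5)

(-31 - 7*sqrt(13))/27

Multiply numerator and denominator by 5 + 2*sqrt(13).
Denominator becomes -27; numerator becomes 7*sqrt(13) + 31.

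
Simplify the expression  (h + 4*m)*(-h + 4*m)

-h^2 + 16*m^2

Difference of squares with P = 4*m, Q = h.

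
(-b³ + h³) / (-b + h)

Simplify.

Factor as (a-b)(a^2+ab+b^2) with a=h, b=b.

b² + b*h + h²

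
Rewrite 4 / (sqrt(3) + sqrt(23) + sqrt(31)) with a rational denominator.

(-8*sqrt(2139) - 20*sqrt(31) + 44*sqrt(23) + 204*sqrt(3))/251

Group as (sqrt(3) + sqrt(23)) + sqrt(31); multiply by (sqrt(3) + sqrt(23)) - sqrt(31), then rationalise the remaining surd.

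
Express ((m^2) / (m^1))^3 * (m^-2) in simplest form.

m

Inside the bracket: m^1
Raise to the power 3: m^3
Multiply by (m^-2): add exponents.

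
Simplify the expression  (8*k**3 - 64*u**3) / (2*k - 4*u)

4*k**2 + 8*k*u + 16*u**2

(2*k)**3 - (4*u)**3 = (2*k - 4*u)(4*k**2 + 8*k*u + 16*u**2).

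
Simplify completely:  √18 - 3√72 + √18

-12*√2

√18 = 3*√2; 3√72 = 18*√2; √18 = 3*√2
Combine: (3 - 18 + 3)·√2 = -12*√2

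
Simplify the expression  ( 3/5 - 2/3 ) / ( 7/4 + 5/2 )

Numerator: 3/5 - 2/3 = -1/15
Denominator: 7/4 + 5/2 = 17/4
Divide: (-1/15) · (4/17) = -4/255

-4/255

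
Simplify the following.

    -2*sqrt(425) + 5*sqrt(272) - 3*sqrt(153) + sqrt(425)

2*sqrt(425) = 10*sqrt(17); 5*sqrt(272) = 20*sqrt(17); 3*sqrt(153) = 9*sqrt(17); sqrt(425) = 5*sqrt(17)
Combine: (-10 + 20 - 9 + 5)·sqrt(17) = 6*sqrt(17)

6*sqrt(17)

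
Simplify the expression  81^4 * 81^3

3^28

81^4 = 3^16; 81^3 = 3^12
Combine exponents: 3^28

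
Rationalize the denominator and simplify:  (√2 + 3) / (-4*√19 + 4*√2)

Multiply numerator and denominator by 4*√2 + 4*√19.
Denominator becomes -272; numerator becomes 8 + 12*√2 + 4*√38 + 12*√19.

(-3*√19 - √38 - 3*√2 - 2)/68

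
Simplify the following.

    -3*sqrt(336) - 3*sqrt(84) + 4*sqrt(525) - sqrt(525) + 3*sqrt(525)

12*sqrt(21)

3*sqrt(336) = 12*sqrt(21); 3*sqrt(84) = 6*sqrt(21); 4*sqrt(525) = 20*sqrt(21); sqrt(525) = 5*sqrt(21); 3*sqrt(525) = 15*sqrt(21)
Combine: (-12 - 6 + 20 - 5 + 15)·sqrt(21) = 12*sqrt(21)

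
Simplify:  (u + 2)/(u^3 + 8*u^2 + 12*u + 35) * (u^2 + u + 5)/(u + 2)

1/(u + 7)

Factor: u^3 + 8*u^2 + 12*u + 35 = (u^2 + u + 5)*(u + 7)
Cancel the common factors (u^2 + u + 5), (u + 2).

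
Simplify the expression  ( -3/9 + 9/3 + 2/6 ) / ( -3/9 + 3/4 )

Numerator: -3/9 + 9/3 + 2/6 = 3
Denominator: -3/9 + 3/4 = 5/12
Divide: (3) · (12/5) = 36/5

36/5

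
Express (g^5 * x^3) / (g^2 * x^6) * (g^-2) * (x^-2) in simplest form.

Quotient: g^3 * (x^-3)
Multiply by (g^-2) * (x^-2): add exponents.

g/x^5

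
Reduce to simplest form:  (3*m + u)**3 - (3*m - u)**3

Binomially expand both and collect terms in (3*m), u.

2*u*(27*m**2 + u**2)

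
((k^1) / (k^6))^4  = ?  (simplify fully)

k^(-20)

Inside the bracket: (k^-5)
Raise to the power 4: (k^-20)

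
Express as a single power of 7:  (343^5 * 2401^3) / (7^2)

7^25

343^5 = 7^15; 2401^3 = 7^12; 7^2 = 7^2
Combine exponents: 7^25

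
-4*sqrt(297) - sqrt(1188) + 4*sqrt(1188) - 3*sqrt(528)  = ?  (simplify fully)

-6*sqrt(33)

4*sqrt(297) = 12*sqrt(33); sqrt(1188) = 6*sqrt(33); 4*sqrt(1188) = 24*sqrt(33); 3*sqrt(528) = 12*sqrt(33)
Combine: (-12 - 6 + 24 - 12)·sqrt(33) = -6*sqrt(33)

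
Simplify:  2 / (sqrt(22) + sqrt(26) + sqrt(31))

Group as (sqrt(22) + sqrt(31)) + sqrt(26); multiply by (sqrt(22) + sqrt(31)) - sqrt(26), then rationalise the remaining surd.

(-8*sqrt(4433) + 34*sqrt(31) + 54*sqrt(26) + 70*sqrt(22))/1999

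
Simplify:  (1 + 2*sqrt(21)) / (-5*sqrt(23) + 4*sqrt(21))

Multiply numerator and denominator by 4*sqrt(21) + 5*sqrt(23).
Denominator becomes -239; numerator becomes 4*sqrt(21) + 5*sqrt(23) + 168 + 10*sqrt(483).

(-10*sqrt(483) - 168 - 5*sqrt(23) - 4*sqrt(21))/239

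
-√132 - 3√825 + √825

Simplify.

-12*√33

√132 = 2*√33; 3√825 = 15*√33; √825 = 5*√33
Combine: (-2 - 15 + 5)·√33 = -12*√33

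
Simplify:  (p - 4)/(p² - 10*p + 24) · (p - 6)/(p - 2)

Factor: p² - 10*p + 24 = (p - 6)·(p - 4)
Cancel the common factors (p - 4), (p - 6).

1/(p - 2)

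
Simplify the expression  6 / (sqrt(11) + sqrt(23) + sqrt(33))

Group as (sqrt(11) + sqrt(33)) + sqrt(23); multiply by (sqrt(11) + sqrt(33)) - sqrt(23), then rationalise the remaining surd.

(-44*sqrt(69) + 2*sqrt(33) + 42*sqrt(23) + 90*sqrt(11))/337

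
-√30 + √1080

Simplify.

5*√30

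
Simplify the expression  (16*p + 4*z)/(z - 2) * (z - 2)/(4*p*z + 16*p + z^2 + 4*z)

Factor: 16*p + 4*z = 4*(4*p + z);  4*p*z + 16*p + z^2 + 4*z = (z + 4)*(4*p + z)
Cancel the common factors (4*p + z), (z - 2).

4/(z + 4)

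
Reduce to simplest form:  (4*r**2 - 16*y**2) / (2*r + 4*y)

2*r - 4*y

4*r**2 - 16*y**2 factors as -4*(-r + 2*y)*(r + 2*y).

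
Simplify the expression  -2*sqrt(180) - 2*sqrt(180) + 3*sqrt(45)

2*sqrt(180) = 12*sqrt(5); 2*sqrt(180) = 12*sqrt(5); 3*sqrt(45) = 9*sqrt(5)
Combine: (-12 - 12 + 9)·sqrt(5) = -15*sqrt(5)

-15*sqrt(5)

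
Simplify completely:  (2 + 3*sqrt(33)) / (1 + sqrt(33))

(-sqrt(33) + 97)/32

Multiply numerator and denominator by -sqrt(33) + 1.
Denominator becomes -32; numerator becomes -97 + sqrt(33).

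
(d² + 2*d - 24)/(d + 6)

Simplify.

Factor: d² + 2*d - 24 = (d + 6)·(d - 4)
Cancel the common factor (d + 6).

d - 4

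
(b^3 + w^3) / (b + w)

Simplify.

b^2 - b*w + w^2

Apply the sum-of-cubes factorisation and cancel (b + w).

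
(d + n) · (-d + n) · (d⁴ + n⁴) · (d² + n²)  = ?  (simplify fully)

-d⁸ + n⁸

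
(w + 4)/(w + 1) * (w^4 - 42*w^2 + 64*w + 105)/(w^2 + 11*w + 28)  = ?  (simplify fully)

w^2 - 8*w + 15

Factor: w^4 - 42*w^2 + 64*w + 105 = (w - 3)*(w + 1)*(w - 5)*(w + 7);  w^2 + 11*w + 28 = (w + 7)*(w + 4)
Cancel the common factors (w + 7), (w + 1), (w + 4).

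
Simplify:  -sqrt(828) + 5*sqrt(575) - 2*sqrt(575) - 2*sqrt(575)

sqrt(828) = 6*sqrt(23); 5*sqrt(575) = 25*sqrt(23); 2*sqrt(575) = 10*sqrt(23); 2*sqrt(575) = 10*sqrt(23)
Combine: (-6 + 25 - 10 - 10)·sqrt(23) = -sqrt(23)

-sqrt(23)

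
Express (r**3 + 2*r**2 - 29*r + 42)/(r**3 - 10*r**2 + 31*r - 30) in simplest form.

(r + 7)/(r - 5)

Factor: r**3 + 2*r**2 - 29*r + 42 = (r + 7)*(r - 3)*(r - 2);  r**3 - 10*r**2 + 31*r - 30 = (r - 5)*(r - 2)*(r - 3)
Cancel the common factors (r - 3), (r - 2).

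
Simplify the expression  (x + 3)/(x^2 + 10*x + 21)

Factor: x^2 + 10*x + 21 = (x + 7)*(x + 3)
Cancel the common factor (x + 3).

1/(x + 7)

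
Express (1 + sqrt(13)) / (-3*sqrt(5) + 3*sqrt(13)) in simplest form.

(sqrt(5) + sqrt(13) + sqrt(65) + 13)/24

Multiply numerator and denominator by 3*sqrt(5) + 3*sqrt(13).
Denominator becomes 72; numerator becomes 3*sqrt(5) + 3*sqrt(13) + 3*sqrt(65) + 39.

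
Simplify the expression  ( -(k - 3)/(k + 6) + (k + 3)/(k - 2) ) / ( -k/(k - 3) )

Numerator: -(k - 3)/(k + 6) + (k + 3)/(k - 2) = (14*k + 12)/(k² + 4*k - 12)
Denominator: -k/(k - 3) = -k/(k - 3)
Divide: ((14*k + 12)/(k² + 4*k - 12)) · (-(k - 3)/k) = (-14*k² + 30*k + 36)/(k³ + 4*k² - 12*k)

(-14*k² + 30*k + 36)/(k³ + 4*k² - 12*k)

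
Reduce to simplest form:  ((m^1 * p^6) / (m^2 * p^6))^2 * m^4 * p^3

m^2*p^3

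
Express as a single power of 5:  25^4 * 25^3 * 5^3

5^17

25^4 = 5^8; 25^3 = 5^6; 5^3 = 5^3
Combine exponents: 5^17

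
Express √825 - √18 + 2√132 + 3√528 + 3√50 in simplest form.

12*√2 + 21*√33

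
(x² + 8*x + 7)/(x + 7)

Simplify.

Factor: x² + 8*x + 7 = (x + 1)·(x + 7)
Cancel the common factor (x + 7).

x + 1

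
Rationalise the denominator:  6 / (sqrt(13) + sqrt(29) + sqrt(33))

(-12*sqrt(12441) + 54*sqrt(33) + 102*sqrt(29) + 294*sqrt(13))/1427

Group as (sqrt(13) + sqrt(33)) + sqrt(29); multiply by (sqrt(13) + sqrt(33)) - sqrt(29), then rationalise the remaining surd.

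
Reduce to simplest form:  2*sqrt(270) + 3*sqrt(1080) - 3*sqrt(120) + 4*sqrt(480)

2*sqrt(270) = 6*sqrt(30); 3*sqrt(1080) = 18*sqrt(30); 3*sqrt(120) = 6*sqrt(30); 4*sqrt(480) = 16*sqrt(30)
Combine: (6 + 18 - 6 + 16)·sqrt(30) = 34*sqrt(30)

34*sqrt(30)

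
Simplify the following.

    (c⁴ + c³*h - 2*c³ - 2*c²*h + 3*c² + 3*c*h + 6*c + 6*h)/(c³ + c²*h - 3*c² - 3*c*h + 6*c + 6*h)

c + 1

Factor: c⁴ + c³*h - 2*c³ - 2*c²*h + 3*c² + 3*c*h + 6*c + 6*h = (c + 1)·(c² - 3*c + 6)·(c + h);  c³ + c²*h - 3*c² - 3*c*h + 6*c + 6*h = (c + h)·(c² - 3*c + 6)
Cancel the common factors (c² - 3*c + 6), (c + h).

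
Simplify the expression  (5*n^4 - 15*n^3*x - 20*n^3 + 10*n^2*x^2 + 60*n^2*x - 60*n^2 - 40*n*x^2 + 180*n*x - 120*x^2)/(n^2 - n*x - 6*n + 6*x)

5*n^2 - 10*n*x + 10*n - 20*x

Factor: 5*n^4 - 15*n^3*x - 20*n^3 + 10*n^2*x^2 + 60*n^2*x - 60*n^2 - 40*n*x^2 + 180*n*x - 120*x^2 = 5*(n + 2)*(n - 6)*(n - 2*x)*(n - x);  n^2 - n*x - 6*n + 6*x = (n - 6)*(n - x)
Cancel the common factors (n - x), (n - 6).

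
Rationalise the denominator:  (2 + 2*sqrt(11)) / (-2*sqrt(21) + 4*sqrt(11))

Multiply numerator and denominator by 2*sqrt(21) + 4*sqrt(11).
Denominator becomes 92; numerator becomes 4*sqrt(21) + 8*sqrt(11) + 4*sqrt(231) + 88.

(sqrt(21) + 2*sqrt(11) + sqrt(231) + 22)/23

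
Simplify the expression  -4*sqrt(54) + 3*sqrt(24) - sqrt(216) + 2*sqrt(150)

-2*sqrt(6)

4*sqrt(54) = 12*sqrt(6); 3*sqrt(24) = 6*sqrt(6); sqrt(216) = 6*sqrt(6); 2*sqrt(150) = 10*sqrt(6)
Combine: (-12 + 6 - 6 + 10)·sqrt(6) = -2*sqrt(6)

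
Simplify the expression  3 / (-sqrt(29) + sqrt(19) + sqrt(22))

(-18*sqrt(29) + 39*sqrt(22) + 48*sqrt(19) + 3*sqrt(12122))/764

Group as (sqrt(19) + sqrt(22)) - sqrt(29); multiply by (sqrt(19) + sqrt(22)) + sqrt(29), then rationalise the remaining surd.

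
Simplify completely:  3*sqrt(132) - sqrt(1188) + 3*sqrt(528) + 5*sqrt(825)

37*sqrt(33)

3*sqrt(132) = 6*sqrt(33); sqrt(1188) = 6*sqrt(33); 3*sqrt(528) = 12*sqrt(33); 5*sqrt(825) = 25*sqrt(33)
Combine: (6 - 6 + 12 + 25)·sqrt(33) = 37*sqrt(33)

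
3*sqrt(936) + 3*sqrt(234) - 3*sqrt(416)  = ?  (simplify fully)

3*sqrt(936) = 18*sqrt(26); 3*sqrt(234) = 9*sqrt(26); 3*sqrt(416) = 12*sqrt(26)
Combine: (18 + 9 - 12)·sqrt(26) = 15*sqrt(26)

15*sqrt(26)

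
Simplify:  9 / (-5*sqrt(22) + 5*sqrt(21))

(-9*sqrt(22) - 9*sqrt(21))/5

Multiply numerator and denominator by 5*sqrt(21) + 5*sqrt(22).
Denominator becomes -25; numerator becomes 45*sqrt(21) + 45*sqrt(22).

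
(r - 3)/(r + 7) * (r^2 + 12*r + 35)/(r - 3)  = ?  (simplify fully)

Factor: r^2 + 12*r + 35 = (r + 5)*(r + 7)
Cancel the common factors (r - 3), (r + 7).

r + 5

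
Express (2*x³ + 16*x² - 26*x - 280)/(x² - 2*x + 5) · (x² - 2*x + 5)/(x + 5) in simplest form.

Factor: 2*x³ + 16*x² - 26*x - 280 = 2·(x + 5)·(x + 7)·(x - 4)
Cancel the common factors (x² - 2*x + 5), (x + 5).

2*x² + 6*x - 56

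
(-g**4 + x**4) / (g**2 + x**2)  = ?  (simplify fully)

Difference of fourth powers: factor out (g**2 + x**2).

-g**2 + x**2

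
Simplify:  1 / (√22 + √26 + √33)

(-44*√39 + 15*√33 + 29*√26 + 37*√22)/2063

Group as (√26 + √33) + √22; multiply by (√26 + √33) - √22, then rationalise the remaining surd.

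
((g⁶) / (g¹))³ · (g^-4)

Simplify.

g^11

Inside the bracket: g⁵
Raise to the power 3: g^15
Multiply by (g^-4): add exponents.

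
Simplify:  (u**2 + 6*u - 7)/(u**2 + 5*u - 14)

Factor: u**2 + 6*u - 7 = (u + 7)*(u - 1);  u**2 + 5*u - 14 = (u - 2)*(u + 7)
Cancel the common factor (u + 7).

(u - 1)/(u - 2)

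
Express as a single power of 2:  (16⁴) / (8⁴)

2^4

16⁴ = 2^16; 8⁴ = 2^12
Combine exponents: 2^4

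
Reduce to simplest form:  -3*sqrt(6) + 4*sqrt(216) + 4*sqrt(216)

45*sqrt(6)

3*sqrt(6) = 3*sqrt(6); 4*sqrt(216) = 24*sqrt(6); 4*sqrt(216) = 24*sqrt(6)
Combine: (-3 + 24 + 24)·sqrt(6) = 45*sqrt(6)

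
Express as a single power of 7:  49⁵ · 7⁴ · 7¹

49⁵ = 7^10; 7⁴ = 7^4; 7¹ = 7^1
Combine exponents: 7^15

7^15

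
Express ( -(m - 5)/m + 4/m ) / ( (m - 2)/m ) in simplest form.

(-m + 9)/(m - 2)

Numerator: -(m - 5)/m + 4/m = (-m + 9)/m
Denominator: (m - 2)/m = (m - 2)/m
Divide: ((-m + 9)/m) · (m/(m - 2)) = (-m + 9)/(m - 2)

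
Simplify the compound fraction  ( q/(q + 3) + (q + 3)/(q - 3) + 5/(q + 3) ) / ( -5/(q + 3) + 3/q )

(-2*q³ - 8*q² + 6*q)/(2*q² - 15*q + 27)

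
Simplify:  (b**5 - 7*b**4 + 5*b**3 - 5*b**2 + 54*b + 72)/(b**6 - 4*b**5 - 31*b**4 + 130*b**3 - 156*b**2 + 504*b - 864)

(b + 1)/(b**2 + 4*b - 12)

Factor: b**5 - 7*b**4 + 5*b**3 - 5*b**2 + 54*b + 72 = (b + 1)*(b - 6)*(b - 3)*(b**2 + b + 4);  b**6 - 4*b**5 - 31*b**4 + 130*b**3 - 156*b**2 + 504*b - 864 = (b - 2)*(b**2 + b + 4)*(b + 6)*(b - 3)*(b - 6)
Cancel the common factors (b**2 + b + 4), (b - 3), (b - 6).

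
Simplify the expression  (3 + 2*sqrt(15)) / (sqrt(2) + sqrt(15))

Multiply numerator and denominator by -sqrt(2) + sqrt(15).
Denominator becomes 13; numerator becomes -2*sqrt(30) - 3*sqrt(2) + 3*sqrt(15) + 30.

(-2*sqrt(30) - 3*sqrt(2) + 3*sqrt(15) + 30)/13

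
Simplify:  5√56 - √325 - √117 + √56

-8*√13 + 12*√14

5√56 = 10*√14; √325 = 5*√13; √117 = 3*√13; √56 = 2*√14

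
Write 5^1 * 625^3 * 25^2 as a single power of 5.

5^1 = 5^1; 625^3 = 5^12; 25^2 = 5^4
Combine exponents: 5^17

5^17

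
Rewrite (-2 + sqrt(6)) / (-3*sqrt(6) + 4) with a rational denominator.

(-5 + sqrt(6))/19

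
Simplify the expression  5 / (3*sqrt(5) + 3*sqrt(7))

Multiply numerator and denominator by -3*sqrt(7) + 3*sqrt(5).
Denominator becomes -18; numerator becomes -15*sqrt(7) + 15*sqrt(5).

(-5*sqrt(5) + 5*sqrt(7))/6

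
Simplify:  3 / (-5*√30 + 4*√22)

Multiply numerator and denominator by 4*√22 + 5*√30.
Denominator becomes -398; numerator becomes 12*√22 + 15*√30.

(-15*√30 - 12*√22)/398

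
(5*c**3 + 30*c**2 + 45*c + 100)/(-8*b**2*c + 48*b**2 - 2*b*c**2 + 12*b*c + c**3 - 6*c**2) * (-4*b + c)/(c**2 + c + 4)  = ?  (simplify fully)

Factor: 5*c**3 + 30*c**2 + 45*c + 100 = 5*(c**2 + c + 4)*(c + 5);  -8*b**2*c + 48*b**2 - 2*b*c**2 + 12*b*c + c**3 - 6*c**2 = (2*b + c)*(-4*b + c)*(c - 6)
Cancel the common factors (c**2 + c + 4), (-4*b + c).

(5*c + 25)/(2*b*c - 12*b + c**2 - 6*c)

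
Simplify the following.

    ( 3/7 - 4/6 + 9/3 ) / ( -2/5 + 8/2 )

Numerator: 3/7 - 4/6 + 9/3 = 58/21
Denominator: -2/5 + 8/2 = 18/5
Divide: (58/21) · (5/18) = 145/189

145/189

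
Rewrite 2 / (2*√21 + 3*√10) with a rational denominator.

Multiply numerator and denominator by -3*√10 + 2*√21.
Denominator becomes -6; numerator becomes -6*√10 + 4*√21.

(-2*√21 + 3*√10)/3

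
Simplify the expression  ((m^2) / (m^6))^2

Inside the bracket: (m^-4)
Raise to the power 2: (m^-8)

m^(-8)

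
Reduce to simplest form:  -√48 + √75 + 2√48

√48 = 4*√3; √75 = 5*√3; 2√48 = 8*√3
Combine: (-4 + 5 + 8)·√3 = 9*√3

9*√3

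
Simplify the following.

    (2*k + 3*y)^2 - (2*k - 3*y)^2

Write as f((2*k),(3*y)) - f((2*k),-(3*y)) and expand.

24*k*y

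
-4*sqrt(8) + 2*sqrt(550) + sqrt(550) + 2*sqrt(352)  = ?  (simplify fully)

4*sqrt(8) = 8*sqrt(2); 2*sqrt(550) = 10*sqrt(22); sqrt(550) = 5*sqrt(22); 2*sqrt(352) = 8*sqrt(22)

-8*sqrt(2) + 23*sqrt(22)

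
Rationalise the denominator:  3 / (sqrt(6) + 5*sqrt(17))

Multiply numerator and denominator by -sqrt(6) + 5*sqrt(17).
Denominator becomes 419; numerator becomes -3*sqrt(6) + 15*sqrt(17).

(-3*sqrt(6) + 15*sqrt(17))/419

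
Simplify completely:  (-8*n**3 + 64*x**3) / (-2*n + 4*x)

4*n**2 + 8*n*x + 16*x**2

Factor as (a-b)(a**2+ab+b**2) with a=(4*x), b=(2*n).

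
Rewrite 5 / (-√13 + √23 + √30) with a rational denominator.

(-20*√13 + 3*√30 + 10*√23 + √8970)/116

Group as (√23 + √30) - √13; multiply by (√23 + √30) + √13, then rationalise the remaining surd.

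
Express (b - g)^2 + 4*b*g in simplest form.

(b + g)^2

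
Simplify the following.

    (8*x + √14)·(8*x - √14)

64*x² - 14

(8*x)^2 - (√14)^2 = 64*x² - 14.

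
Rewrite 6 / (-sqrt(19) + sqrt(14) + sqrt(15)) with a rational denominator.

Group as (sqrt(14) + sqrt(15)) - sqrt(19); multiply by (sqrt(14) + sqrt(15)) + sqrt(19), then rationalise the remaining surd.

(-15*sqrt(19) + 27*sqrt(15) + 30*sqrt(14) + 3*sqrt(3990))/185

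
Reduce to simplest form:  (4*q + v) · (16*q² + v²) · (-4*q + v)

(v+(4*q))(v-(4*q)) = -16*q² + v²; continue pairing.

-256*q⁴ + v⁴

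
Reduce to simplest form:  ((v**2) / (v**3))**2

Inside the bracket: (v**-1)
Raise to the power 2: (v**-2)

v**(-2)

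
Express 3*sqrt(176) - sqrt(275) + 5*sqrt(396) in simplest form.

3*sqrt(176) = 12*sqrt(11); sqrt(275) = 5*sqrt(11); 5*sqrt(396) = 30*sqrt(11)
Combine: (12 - 5 + 30)·sqrt(11) = 37*sqrt(11)

37*sqrt(11)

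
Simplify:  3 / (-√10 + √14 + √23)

(-81*√10 + 3*√23 + 57*√14 + 12*√805)/559

Group as (√14 + √23) - √10; multiply by (√14 + √23) + √10, then rationalise the remaining surd.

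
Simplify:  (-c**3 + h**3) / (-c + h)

c**2 + c*h + h**2

Apply the difference-of-cubes factorisation and cancel (-c + h).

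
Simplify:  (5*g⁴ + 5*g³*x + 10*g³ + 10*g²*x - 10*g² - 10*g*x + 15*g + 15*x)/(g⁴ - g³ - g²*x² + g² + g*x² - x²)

Factor: 5*g⁴ + 5*g³*x + 10*g³ + 10*g²*x - 10*g² - 10*g*x + 15*g + 15*x = 5·(g² - g + 1)·(g + 3)·(g + x);  g⁴ - g³ - g²*x² + g² + g*x² - x² = (g² - g + 1)·(g - x)·(g + x)
Cancel the common factors (g² - g + 1), (g + x).

(-5*g - 15)/(-g + x)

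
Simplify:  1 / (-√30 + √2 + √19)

Group as (√2 + √19) - √30; multiply by (√2 + √19) + √30, then rationalise the remaining surd.

(9*√30 + 13*√19 + 47*√2 + 4*√285)/71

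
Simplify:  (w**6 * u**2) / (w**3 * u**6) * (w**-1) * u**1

Quotient: w**3 * (u**-4)
Multiply by (w**-1) * u**1: add exponents.

w**2/u**3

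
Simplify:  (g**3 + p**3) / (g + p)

Factor as (a+b)(a**2-ab+b**2) with a=p, b=g.

g**2 - g*p + p**2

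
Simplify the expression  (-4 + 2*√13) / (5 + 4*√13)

(-26*√13 + 124)/183

Multiply numerator and denominator by -4*√13 + 5.
Denominator becomes -183; numerator becomes -124 + 26*√13.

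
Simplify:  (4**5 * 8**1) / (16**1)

4**5 = 2**10; 8**1 = 2**3; 16**1 = 2**4
Combine exponents: 2**9

2**9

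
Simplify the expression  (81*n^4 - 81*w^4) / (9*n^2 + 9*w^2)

9*n^2 - 9*w^2

81*n^4 - 81*w^4 factors as -81*(-n + w)*(n + w)*(n^2 + w^2).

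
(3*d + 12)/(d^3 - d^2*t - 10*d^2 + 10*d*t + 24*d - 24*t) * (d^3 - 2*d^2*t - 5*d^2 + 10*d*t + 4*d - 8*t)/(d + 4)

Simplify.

Factor: 3*d + 12 = 3*(d + 4);  d^3 - d^2*t - 10*d^2 + 10*d*t + 24*d - 24*t = (d - t)*(d - 4)*(d - 6);  d^3 - 2*d^2*t - 5*d^2 + 10*d*t + 4*d - 8*t = (d - 2*t)*(d - 1)*(d - 4)
Cancel the common factors (d - 4), (d + 4).

(-3*d^2 + 6*d*t + 3*d - 6*t)/(-d^2 + d*t + 6*d - 6*t)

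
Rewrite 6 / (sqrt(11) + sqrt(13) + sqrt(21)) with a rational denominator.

Group as (sqrt(11) + sqrt(21)) + sqrt(13); multiply by (sqrt(11) + sqrt(21)) - sqrt(13), then rationalise the remaining surd.

(-12*sqrt(3003) + 18*sqrt(21) + 114*sqrt(13) + 138*sqrt(11))/563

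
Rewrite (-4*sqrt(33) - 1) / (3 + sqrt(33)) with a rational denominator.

(-129 + 11*sqrt(33))/24

Multiply numerator and denominator by -sqrt(33) + 3.
Denominator becomes -24; numerator becomes -11*sqrt(33) + 129.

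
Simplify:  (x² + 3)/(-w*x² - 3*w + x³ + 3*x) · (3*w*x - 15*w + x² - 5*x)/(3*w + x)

Factor: -w*x² - 3*w + x³ + 3*x = (-w + x)·(x² + 3);  3*w*x - 15*w + x² - 5*x = (x - 5)·(3*w + x)
Cancel the common factors (x² + 3), (3*w + x).

(x - 5)/(-w + x)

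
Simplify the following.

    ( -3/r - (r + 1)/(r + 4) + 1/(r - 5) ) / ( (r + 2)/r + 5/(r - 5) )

Numerator: -3/r - (r + 1)/(r + 4) + 1/(r - 5) = (-r^3 + 2*r^2 + 12*r + 60)/(r^3 - r^2 - 20*r)
Denominator: (r + 2)/r + 5/(r - 5) = (r^2 + 2*r - 10)/(r^2 - 5*r)
Divide: ((-r^3 + 2*r^2 + 12*r + 60)/(r^3 - r^2 - 20*r)) · ((r^2 - 5*r)/(r^2 + 2*r - 10)) = (-r^3 + 2*r^2 + 12*r + 60)/(r^3 + 6*r^2 - 2*r - 40)

(-r^3 + 2*r^2 + 12*r + 60)/(r^3 + 6*r^2 - 2*r - 40)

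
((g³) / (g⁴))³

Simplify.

Inside the bracket: (g^-1)
Raise to the power 3: (g^-3)

g^(-3)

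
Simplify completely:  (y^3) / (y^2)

y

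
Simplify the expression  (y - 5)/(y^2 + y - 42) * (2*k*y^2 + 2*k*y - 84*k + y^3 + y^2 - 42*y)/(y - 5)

2*k + y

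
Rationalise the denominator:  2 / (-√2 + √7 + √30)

(-50*√7 - 8*√105 + 70*√2 + 42*√30)/385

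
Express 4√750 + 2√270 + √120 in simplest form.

28*√30

4√750 = 20*√30; 2√270 = 6*√30; √120 = 2*√30
Combine: (20 + 6 + 2)·√30 = 28*√30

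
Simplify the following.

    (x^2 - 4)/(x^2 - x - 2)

(x + 2)/(x + 1)

Factor: x^2 - 4 = (x + 2)*(x - 2);  x^2 - x - 2 = (x + 1)*(x - 2)
Cancel the common factor (x - 2).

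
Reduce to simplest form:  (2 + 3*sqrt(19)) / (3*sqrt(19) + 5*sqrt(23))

Multiply numerator and denominator by -5*sqrt(23) + 3*sqrt(19).
Denominator becomes -404; numerator becomes -15*sqrt(437) - 10*sqrt(23) + 6*sqrt(19) + 171.

(-171 - 6*sqrt(19) + 10*sqrt(23) + 15*sqrt(437))/404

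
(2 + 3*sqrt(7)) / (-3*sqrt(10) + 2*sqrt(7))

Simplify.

Multiply numerator and denominator by 2*sqrt(7) + 3*sqrt(10).
Denominator becomes -62; numerator becomes 4*sqrt(7) + 6*sqrt(10) + 42 + 9*sqrt(70).

(-9*sqrt(70) - 42 - 6*sqrt(10) - 4*sqrt(7))/62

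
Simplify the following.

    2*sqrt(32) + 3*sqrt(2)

2*sqrt(32) = 8*sqrt(2); 3*sqrt(2) = 3*sqrt(2)
Combine: (8 + 3)·sqrt(2) = 11*sqrt(2)

11*sqrt(2)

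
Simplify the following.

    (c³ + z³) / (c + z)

c² - c*z + z²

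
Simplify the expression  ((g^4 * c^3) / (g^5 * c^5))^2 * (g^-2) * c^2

Inside the bracket: (g^-1) * (c^-2)
Raise to the power 2: (g^-2) * (c^-4)
Multiply by (g^-2) * c^2: add exponents.

1/(c^2*g^4)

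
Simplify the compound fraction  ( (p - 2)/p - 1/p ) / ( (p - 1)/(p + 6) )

(p^2 + 3*p - 18)/(p^2 - p)

Numerator: (p - 2)/p - 1/p = (p - 3)/p
Denominator: (p - 1)/(p + 6) = (p - 1)/(p + 6)
Divide: ((p - 3)/p) · ((p + 6)/(p - 1)) = (p^2 + 3*p - 18)/(p^2 - p)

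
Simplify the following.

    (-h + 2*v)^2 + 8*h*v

(h + 2*v)^2

Expanding gives h^2 + 4*h*v + 4*v^2, a perfect square.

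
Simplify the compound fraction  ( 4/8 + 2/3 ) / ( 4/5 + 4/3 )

35/64

Numerator: 4/8 + 2/3 = 7/6
Denominator: 4/5 + 4/3 = 32/15
Divide: (7/6) · (15/32) = 35/64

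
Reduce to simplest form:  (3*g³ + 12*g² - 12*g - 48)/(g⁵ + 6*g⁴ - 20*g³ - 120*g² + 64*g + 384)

Factor: 3*g³ + 12*g² - 12*g - 48 = 3·(g - 2)·(g + 2)·(g + 4);  g⁵ + 6*g⁴ - 20*g³ - 120*g² + 64*g + 384 = (g - 4)·(g + 2)·(g + 4)·(g - 2)·(g + 6)
Cancel the common factors (g + 4), (g - 2), (g + 2).

3/(g² + 2*g - 24)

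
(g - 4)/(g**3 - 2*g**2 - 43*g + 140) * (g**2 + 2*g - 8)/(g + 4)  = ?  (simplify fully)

Factor: g**3 - 2*g**2 - 43*g + 140 = (g - 5)*(g + 7)*(g - 4);  g**2 + 2*g - 8 = (g + 4)*(g - 2)
Cancel the common factors (g + 4), (g - 4).

(g - 2)/(g**2 + 2*g - 35)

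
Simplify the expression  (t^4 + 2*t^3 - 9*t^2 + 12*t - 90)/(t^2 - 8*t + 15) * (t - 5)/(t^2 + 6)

t + 5

Factor: t^4 + 2*t^3 - 9*t^2 + 12*t - 90 = (t^2 + 6)*(t - 3)*(t + 5);  t^2 - 8*t + 15 = (t - 3)*(t - 5)
Cancel the common factors (t^2 + 6), (t - 5), (t - 3).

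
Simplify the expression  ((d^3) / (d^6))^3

Inside the bracket: (d^-3)
Raise to the power 3: (d^-9)

d^(-9)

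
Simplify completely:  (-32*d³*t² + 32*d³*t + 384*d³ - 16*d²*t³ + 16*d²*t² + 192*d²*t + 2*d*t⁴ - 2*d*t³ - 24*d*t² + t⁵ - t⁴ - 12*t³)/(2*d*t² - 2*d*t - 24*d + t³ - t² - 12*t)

Factor: -32*d³*t² + 32*d³*t + 384*d³ - 16*d²*t³ + 16*d²*t² + 192*d²*t + 2*d*t⁴ - 2*d*t³ - 24*d*t² + t⁵ - t⁴ - 12*t³ = (t - 4)·(-4*d + t)·(2*d + t)·(t + 3)·(4*d + t);  2*d*t² - 2*d*t - 24*d + t³ - t² - 12*t = (2*d + t)·(t + 3)·(t - 4)
Cancel the common factors (t + 3), (t - 4), (2*d + t).

-16*d² + t²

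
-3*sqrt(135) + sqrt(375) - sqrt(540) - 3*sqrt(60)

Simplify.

3*sqrt(135) = 9*sqrt(15); sqrt(375) = 5*sqrt(15); sqrt(540) = 6*sqrt(15); 3*sqrt(60) = 6*sqrt(15)
Combine: (-9 + 5 - 6 - 6)·sqrt(15) = -16*sqrt(15)

-16*sqrt(15)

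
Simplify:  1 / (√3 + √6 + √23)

(-10*√6 - 13*√3 + 3*√46 + 7*√23)/62

Group as (√3 + √23) + √6; multiply by (√3 + √23) - √6, then rationalise the remaining surd.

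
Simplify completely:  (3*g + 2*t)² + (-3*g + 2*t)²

Only the even-power cross terms survive.

18*g² + 8*t²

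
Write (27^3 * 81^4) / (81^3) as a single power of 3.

27^3 = 3^9; 81^4 = 3^16; 81^3 = 3^12
Combine exponents: 3^13

3^13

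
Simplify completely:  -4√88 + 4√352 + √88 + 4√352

4√88 = 8*√22; 4√352 = 16*√22; √88 = 2*√22; 4√352 = 16*√22
Combine: (-8 + 16 + 2 + 16)·√22 = 26*√22

26*√22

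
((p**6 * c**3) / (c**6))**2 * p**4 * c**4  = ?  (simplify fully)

p**16/c**2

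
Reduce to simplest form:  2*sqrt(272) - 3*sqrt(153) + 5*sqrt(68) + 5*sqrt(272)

29*sqrt(17)

2*sqrt(272) = 8*sqrt(17); 3*sqrt(153) = 9*sqrt(17); 5*sqrt(68) = 10*sqrt(17); 5*sqrt(272) = 20*sqrt(17)
Combine: (8 - 9 + 10 + 20)·sqrt(17) = 29*sqrt(17)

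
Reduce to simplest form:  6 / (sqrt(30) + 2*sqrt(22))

(-3*sqrt(30) + 6*sqrt(22))/29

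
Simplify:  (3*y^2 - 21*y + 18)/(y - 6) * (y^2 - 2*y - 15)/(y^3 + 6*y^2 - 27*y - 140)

Factor: 3*y^2 - 21*y + 18 = 3*(y - 6)*(y - 1);  y^2 - 2*y - 15 = (y + 3)*(y - 5);  y^3 + 6*y^2 - 27*y - 140 = (y + 4)*(y + 7)*(y - 5)
Cancel the common factors (y - 5), (y - 6).

(3*y^2 + 6*y - 9)/(y^2 + 11*y + 28)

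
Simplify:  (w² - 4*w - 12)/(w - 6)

Factor: w² - 4*w - 12 = (w + 2)·(w - 6)
Cancel the common factor (w - 6).

w + 2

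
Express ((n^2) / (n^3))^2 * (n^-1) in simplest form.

n^(-3)

Inside the bracket: (n^-1)
Raise to the power 2: (n^-2)
Multiply by (n^-1): add exponents.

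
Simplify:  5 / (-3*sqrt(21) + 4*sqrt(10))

Multiply numerator and denominator by 4*sqrt(10) + 3*sqrt(21).
Denominator becomes -29; numerator becomes 20*sqrt(10) + 15*sqrt(21).

(-15*sqrt(21) - 20*sqrt(10))/29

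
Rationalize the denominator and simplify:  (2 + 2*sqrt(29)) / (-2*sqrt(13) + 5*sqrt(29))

Multiply numerator and denominator by 2*sqrt(13) + 5*sqrt(29).
Denominator becomes 673; numerator becomes 4*sqrt(13) + 10*sqrt(29) + 4*sqrt(377) + 290.

(4*sqrt(13) + 10*sqrt(29) + 4*sqrt(377) + 290)/673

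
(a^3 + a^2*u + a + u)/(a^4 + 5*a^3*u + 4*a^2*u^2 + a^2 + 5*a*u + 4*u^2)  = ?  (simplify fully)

1/(a + 4*u)

Factor: a^3 + a^2*u + a + u = (a^2 + 1)*(a + u);  a^4 + 5*a^3*u + 4*a^2*u^2 + a^2 + 5*a*u + 4*u^2 = (a + u)*(a^2 + 1)*(a + 4*u)
Cancel the common factors (a^2 + 1), (a + u).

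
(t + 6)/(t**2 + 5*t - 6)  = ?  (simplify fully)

1/(t - 1)

Factor: t**2 + 5*t - 6 = (t - 1)*(t + 6)
Cancel the common factor (t + 6).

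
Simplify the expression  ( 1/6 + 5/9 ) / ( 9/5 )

Numerator: 1/6 + 5/9 = 13/18
Denominator: 9/5 = 9/5
Divide: (13/18) · (5/9) = 65/162

65/162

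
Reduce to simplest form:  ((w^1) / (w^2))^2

Inside the bracket: (w^-1)
Raise to the power 2: (w^-2)

w^(-2)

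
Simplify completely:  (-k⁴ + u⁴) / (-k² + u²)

k² + u²

Difference of fourth powers: factor out (-k² + u²).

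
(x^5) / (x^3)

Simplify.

Quotient: x^2

x^2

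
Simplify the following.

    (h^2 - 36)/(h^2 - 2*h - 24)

Factor: h^2 - 36 = (h - 6)*(h + 6);  h^2 - 2*h - 24 = (h + 4)*(h - 6)
Cancel the common factor (h - 6).

(h + 6)/(h + 4)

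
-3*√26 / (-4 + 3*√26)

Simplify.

(-117 - 6*√26)/109

Multiply numerator and denominator by -3*√26 - 4.
Denominator becomes -218; numerator becomes 12*√26 + 234.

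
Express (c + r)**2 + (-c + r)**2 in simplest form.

Binomially expand both and collect terms in r, c.

2*c**2 + 2*r**2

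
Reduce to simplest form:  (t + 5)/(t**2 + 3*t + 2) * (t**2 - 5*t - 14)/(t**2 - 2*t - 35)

1/(t + 1)

Factor: t**2 + 3*t + 2 = (t + 2)*(t + 1);  t**2 - 5*t - 14 = (t - 7)*(t + 2);  t**2 - 2*t - 35 = (t + 5)*(t - 7)
Cancel the common factors (t - 7), (t + 2), (t + 5).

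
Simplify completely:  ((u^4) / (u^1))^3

Inside the bracket: u^3
Raise to the power 3: u^9

u^9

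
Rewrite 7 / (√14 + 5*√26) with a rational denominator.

Multiply numerator and denominator by -√14 + 5*√26.
Denominator becomes 636; numerator becomes -7*√14 + 35*√26.

(-7*√14 + 35*√26)/636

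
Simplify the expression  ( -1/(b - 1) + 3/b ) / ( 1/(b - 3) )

(2*b^2 - 9*b + 9)/(b^2 - b)

Numerator: -1/(b - 1) + 3/b = (2*b - 3)/(b^2 - b)
Denominator: 1/(b - 3) = 1/(b - 3)
Divide: ((2*b - 3)/(b^2 - b)) · (b - 3) = (2*b^2 - 9*b + 9)/(b^2 - b)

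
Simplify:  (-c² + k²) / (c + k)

Factor k^2 - c^2 and cancel (c + k).

-c + k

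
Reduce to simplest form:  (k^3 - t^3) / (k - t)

k^2 + k*t + t^2

k^3 - t^3 = (k - t)(k^2 + k*t + t^2).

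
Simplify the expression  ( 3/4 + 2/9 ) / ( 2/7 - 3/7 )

Numerator: 3/4 + 2/9 = 35/36
Denominator: 2/7 - 3/7 = -1/7
Divide: (35/36) · (-7) = -245/36

-245/36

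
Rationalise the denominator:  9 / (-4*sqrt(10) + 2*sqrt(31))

Multiply numerator and denominator by 2*sqrt(31) + 4*sqrt(10).
Denominator becomes -36; numerator becomes 18*sqrt(31) + 36*sqrt(10).

(-2*sqrt(10) - sqrt(31))/2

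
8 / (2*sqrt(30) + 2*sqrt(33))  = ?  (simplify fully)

(-4*sqrt(30) + 4*sqrt(33))/3

Multiply numerator and denominator by -2*sqrt(30) + 2*sqrt(33).
Denominator becomes 12; numerator becomes -16*sqrt(30) + 16*sqrt(33).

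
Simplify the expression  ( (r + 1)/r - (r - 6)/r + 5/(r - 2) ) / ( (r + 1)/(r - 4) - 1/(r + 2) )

Numerator: (r + 1)/r - (r - 6)/r + 5/(r - 2) = (12*r - 14)/(r² - 2*r)
Denominator: (r + 1)/(r - 4) - 1/(r + 2) = (r² + 2*r + 6)/(r² - 2*r - 8)
Divide: ((12*r - 14)/(r² - 2*r)) · ((r² - 2*r - 8)/(r² + 2*r + 6)) = (12*r³ - 38*r² - 68*r + 112)/(r⁴ + 2*r² - 12*r)

(12*r³ - 38*r² - 68*r + 112)/(r⁴ + 2*r² - 12*r)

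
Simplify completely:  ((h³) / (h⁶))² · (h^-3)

h^(-9)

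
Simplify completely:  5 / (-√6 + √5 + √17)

(-40*√6 - 15*√17 + 45*√5 + 5*√510)/42

Group as (√5 + √17) - √6; multiply by (√5 + √17) + √6, then rationalise the remaining surd.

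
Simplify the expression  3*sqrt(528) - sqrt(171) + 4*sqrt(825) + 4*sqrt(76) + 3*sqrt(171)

14*sqrt(19) + 32*sqrt(33)

3*sqrt(528) = 12*sqrt(33); sqrt(171) = 3*sqrt(19); 4*sqrt(825) = 20*sqrt(33); 4*sqrt(76) = 8*sqrt(19); 3*sqrt(171) = 9*sqrt(19)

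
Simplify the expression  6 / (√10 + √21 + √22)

(-8*√1155 + 18*√22 + 22*√21 + 66*√10)/253

Group as (√10 + √21) + √22; multiply by (√10 + √21) - √22, then rationalise the remaining surd.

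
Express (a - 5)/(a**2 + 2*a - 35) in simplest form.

Factor: a**2 + 2*a - 35 = (a - 5)*(a + 7)
Cancel the common factor (a - 5).

1/(a + 7)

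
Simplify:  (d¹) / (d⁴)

d^(-3)

Quotient: (d^-3)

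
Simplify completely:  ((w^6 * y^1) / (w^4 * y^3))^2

Inside the bracket: w^2 * (y^-2)
Raise to the power 2: w^4 * (y^-4)

w^4/y^4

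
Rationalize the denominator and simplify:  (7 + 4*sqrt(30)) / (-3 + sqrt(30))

(19*sqrt(30) + 141)/21

Multiply numerator and denominator by -sqrt(30) - 3.
Denominator becomes -21; numerator becomes -141 - 19*sqrt(30).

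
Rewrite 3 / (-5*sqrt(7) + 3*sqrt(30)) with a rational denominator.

(15*sqrt(7) + 9*sqrt(30))/95

Multiply numerator and denominator by 5*sqrt(7) + 3*sqrt(30).
Denominator becomes 95; numerator becomes 15*sqrt(7) + 9*sqrt(30).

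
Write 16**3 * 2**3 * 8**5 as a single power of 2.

16**3 = 2**12; 2**3 = 2**3; 8**5 = 2**15
Combine exponents: 2**30

2**30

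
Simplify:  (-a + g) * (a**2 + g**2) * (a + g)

Telescope via difference of squares: (g+a)(g-a) = -a**2 + g**2, then repeat with the next factor.

-a**4 + g**4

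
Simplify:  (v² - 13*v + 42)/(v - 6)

Factor: v² - 13*v + 42 = (v - 6)·(v - 7)
Cancel the common factor (v - 6).

v - 7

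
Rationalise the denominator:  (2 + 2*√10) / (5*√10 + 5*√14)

(-10 - √10 + √14 + 2*√35)/10

Multiply numerator and denominator by -5*√14 + 5*√10.
Denominator becomes -100; numerator becomes -20*√35 - 10*√14 + 10*√10 + 100.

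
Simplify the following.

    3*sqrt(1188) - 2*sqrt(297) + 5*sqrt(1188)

42*sqrt(33)

3*sqrt(1188) = 18*sqrt(33); 2*sqrt(297) = 6*sqrt(33); 5*sqrt(1188) = 30*sqrt(33)
Combine: (18 - 6 + 30)·sqrt(33) = 42*sqrt(33)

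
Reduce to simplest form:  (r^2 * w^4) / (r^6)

w^4/r^4

Quotient: (r^-4) * w^4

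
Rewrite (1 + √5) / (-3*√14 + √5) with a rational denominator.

(-3*√70 - 3*√14 - 5 - √5)/121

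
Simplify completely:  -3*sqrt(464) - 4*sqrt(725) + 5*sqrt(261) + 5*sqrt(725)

3*sqrt(464) = 12*sqrt(29); 4*sqrt(725) = 20*sqrt(29); 5*sqrt(261) = 15*sqrt(29); 5*sqrt(725) = 25*sqrt(29)
Combine: (-12 - 20 + 15 + 25)·sqrt(29) = 8*sqrt(29)

8*sqrt(29)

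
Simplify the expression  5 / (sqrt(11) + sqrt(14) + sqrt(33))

Group as (sqrt(14) + sqrt(33)) + sqrt(11); multiply by (sqrt(14) + sqrt(33)) - sqrt(11), then rationalise the remaining surd.

(-55*sqrt(42) - 20*sqrt(33) + 75*sqrt(14) + 90*sqrt(11))/276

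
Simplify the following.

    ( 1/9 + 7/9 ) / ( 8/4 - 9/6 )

Numerator: 1/9 + 7/9 = 8/9
Denominator: 8/4 - 9/6 = 1/2
Divide: (8/9) · (2) = 16/9

16/9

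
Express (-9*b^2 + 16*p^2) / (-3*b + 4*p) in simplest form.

Difference of squares: factor out (-3*b + 4*p).

3*b + 4*p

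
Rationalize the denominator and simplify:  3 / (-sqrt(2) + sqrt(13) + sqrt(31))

(-30*sqrt(13) - 3*sqrt(806) + 63*sqrt(2) + 24*sqrt(31))/76

Group as (sqrt(13) + sqrt(31)) - sqrt(2); multiply by (sqrt(13) + sqrt(31)) + sqrt(2), then rationalise the remaining surd.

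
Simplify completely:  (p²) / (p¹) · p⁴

p⁵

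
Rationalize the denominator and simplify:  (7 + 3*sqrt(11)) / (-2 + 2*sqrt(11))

(sqrt(11) + 4)/2

Multiply numerator and denominator by -2*sqrt(11) - 2.
Denominator becomes -40; numerator becomes -80 - 20*sqrt(11).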